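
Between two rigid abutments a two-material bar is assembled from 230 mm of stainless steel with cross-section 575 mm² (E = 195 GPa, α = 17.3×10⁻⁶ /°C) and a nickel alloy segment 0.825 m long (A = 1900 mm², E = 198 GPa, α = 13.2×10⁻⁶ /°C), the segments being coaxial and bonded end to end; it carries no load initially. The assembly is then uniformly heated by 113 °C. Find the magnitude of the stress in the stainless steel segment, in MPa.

σ ≈ 688 MPa (compressive)

With the walls removed the bar would change length by δ_free = Σ αᵢΔT Lᵢ = 17.3×10⁻⁶×113×230 + 13.2×10⁻⁶×113×825 = 1.68 mm.
Since the ends are fixed, an axial force P builds up, equal in every segment, with P · Σ Lᵢ/(AᵢEᵢ) = δ_free.
Σ Lᵢ/(AᵢEᵢ) = 230/(575×195×10³) + 825/(1900×198×10³) = 4.244×10⁻⁶ mm/N.
P = 1.68 / 4.244×10⁻⁶ = 395900 N = 395.9 kN, compressive.
σ_{stainless steel} = P / A = 395900 / 575 = 688.5 MPa.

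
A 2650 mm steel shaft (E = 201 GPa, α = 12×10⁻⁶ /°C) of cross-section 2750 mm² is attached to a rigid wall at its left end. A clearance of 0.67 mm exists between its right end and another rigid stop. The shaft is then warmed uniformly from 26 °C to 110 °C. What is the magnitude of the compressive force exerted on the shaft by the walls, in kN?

P ≈ 417 kN

Free thermal elongation = αΔT L = 12×10⁻⁶ × 84 × 2650 = 2.671 mm.
The gap closes (δ_free > 0.67 mm) and the wall then resists a further 2.671 − 0.67 = 2.001 mm of expansion.
That suppressed elongation corresponds to σ = E·Δ/L = 201×10³ × 2.001/2650 = 151.8 MPa.
Force on the wall = σA = 151.8 × 2750 mm² = 417.4 kN.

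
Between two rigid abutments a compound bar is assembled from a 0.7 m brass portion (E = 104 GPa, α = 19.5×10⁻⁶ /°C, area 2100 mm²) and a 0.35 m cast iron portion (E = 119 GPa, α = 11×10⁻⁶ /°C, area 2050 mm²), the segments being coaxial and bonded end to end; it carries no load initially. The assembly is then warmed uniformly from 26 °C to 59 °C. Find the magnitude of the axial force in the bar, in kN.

Free thermal expansion of the whole bar: Σ αᵢΔT Lᵢ = 19.5×10⁻⁶×33×700 + 11×10⁻⁶×33×350 = 0.5775 mm.
Since the ends are fixed, an axial force P builds up, equal in every segment, with P · Σ Lᵢ/(AᵢEᵢ) = δ_free.
The series flexibility is Σ Lᵢ/(AᵢEᵢ) = 700/(2100×104×10³) + 350/(2050×119×10³) = 4.64×10⁻⁶ mm/N.
Hence P = δ_free / Σ(L/AE) = 0.5775/4.64×10⁻⁶ = 124.5 kN (compressive).

P ≈ 124 kN (compressive)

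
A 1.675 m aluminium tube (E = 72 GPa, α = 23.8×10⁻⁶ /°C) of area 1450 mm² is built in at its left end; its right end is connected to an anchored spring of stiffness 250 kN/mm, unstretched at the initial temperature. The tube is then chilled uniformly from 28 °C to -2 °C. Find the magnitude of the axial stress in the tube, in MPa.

The unrestrained thermal change is αΔT L = 23.8×10⁻⁶ × 30 × 1675 = 1.196 mm.
With a force P in the spring, the elastic change of the tube is PL/(AE) and that of the spring is P/k; compatibility requires their sum to equal δ_free.
P [ L/(AE) + 1/k ] = δ_free → P [ 1675/(1450×72×10³) + 1/(250×10³) ] = 1.196.
P = 1.196 / 2.004×10⁻⁵ = 59670 N.
σ = P/A = 59670/1450 = 41.15 MPa.

σ ≈ 41.1 MPa (tensile)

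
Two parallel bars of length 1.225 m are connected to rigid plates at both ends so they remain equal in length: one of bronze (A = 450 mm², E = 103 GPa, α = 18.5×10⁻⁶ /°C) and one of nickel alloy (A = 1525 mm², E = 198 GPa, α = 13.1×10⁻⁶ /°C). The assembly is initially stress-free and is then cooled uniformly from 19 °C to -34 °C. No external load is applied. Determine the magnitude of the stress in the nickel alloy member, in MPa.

Equilibrium of a rigid end plate with no external load gives equal and opposite internal forces ±P in the two members. Since α_{bronze} > α_{nickel alloy}, cooling drives the bronze into tension and the nickel alloy into compression.
Equating the net (thermal + elastic) strains gives |α₁ − α₂|·ΔT = P·[1/(A₁E₁) + 1/(A₂E₂)].
|α₁ − α₂|·ΔT = 5.4×10⁻⁶ × 53 = 0.0002862.
1/(A₁E₁) + 1/(A₂E₂) = 1/(450×103×10³) + 1/(1525×198×10³) = 2.489×10⁻⁸ N⁻¹.
So P = 0.0002862 / 2.489×10⁻⁸ = 11.5 kN.
σ_{nickel alloy} = P/A₂ = 11500/1525 = 7.541 MPa, compressive.

σ ≈ 7.54 MPa (compressive)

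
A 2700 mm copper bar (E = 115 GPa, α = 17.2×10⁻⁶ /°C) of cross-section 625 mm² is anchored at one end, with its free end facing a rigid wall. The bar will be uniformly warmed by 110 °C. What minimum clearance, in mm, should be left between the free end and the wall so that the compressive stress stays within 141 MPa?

Free expansion if unrestrained: δ_free = αΔT L = 17.2×10⁻⁶ × 110 × 2700 = 5.108 mm.
A stress of 141 MPa corresponds to the wall pushing the bar back by σL/E = 141×2700/(115×10³) = 3.31 mm.
The gap must absorb the remainder: g_min = 5.108 − 3.31 = 1.798 mm.

g ≈ 1.8 mm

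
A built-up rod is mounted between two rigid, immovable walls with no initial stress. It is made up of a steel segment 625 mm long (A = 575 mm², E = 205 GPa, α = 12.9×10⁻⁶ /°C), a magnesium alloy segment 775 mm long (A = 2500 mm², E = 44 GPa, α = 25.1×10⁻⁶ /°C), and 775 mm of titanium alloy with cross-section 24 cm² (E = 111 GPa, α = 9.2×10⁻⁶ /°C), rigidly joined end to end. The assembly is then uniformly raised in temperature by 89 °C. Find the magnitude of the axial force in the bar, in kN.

Free thermal expansion of the whole bar: Σ αᵢΔT Lᵢ = 12.9×10⁻⁶×89×625 + 25.1×10⁻⁶×89×775 + 9.2×10⁻⁶×89×775 = 3.083 mm.
Since the ends are fixed, an axial force P builds up, equal in every segment, with P · Σ Lᵢ/(AᵢEᵢ) = δ_free.
The series flexibility is Σ Lᵢ/(AᵢEᵢ) = 625/(575×205×10³) + 775/(2500×44×10³) + 775/(2400×111×10³) = 1.526×10⁻⁵ mm/N.
So P = 3.083 / 1.526×10⁻⁵ = 202.1 kN, compressive.

P ≈ 202 kN (compressive)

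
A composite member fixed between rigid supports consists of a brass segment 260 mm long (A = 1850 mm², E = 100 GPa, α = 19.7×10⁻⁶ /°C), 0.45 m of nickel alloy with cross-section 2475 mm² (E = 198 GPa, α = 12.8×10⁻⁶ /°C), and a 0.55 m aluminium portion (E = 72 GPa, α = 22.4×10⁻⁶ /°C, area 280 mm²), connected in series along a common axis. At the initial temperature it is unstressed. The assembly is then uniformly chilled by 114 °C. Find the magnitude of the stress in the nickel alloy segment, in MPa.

With the walls removed the bar would change length by δ_free = Σ αᵢΔT Lᵢ = 19.7×10⁻⁶×114×260 + 12.8×10⁻⁶×114×450 + 22.4×10⁻⁶×114×550 = 2.645 mm.
The rigid supports impose zero overall length change; the single axial force P common to all segments must satisfy P Σ Lᵢ/(AᵢEᵢ) = δ_free.
The series flexibility is Σ Lᵢ/(AᵢEᵢ) = 260/(1850×100×10³) + 450/(2475×198×10³) + 550/(280×72×10³) = 2.961×10⁻⁵ mm/N.
So P = 2.645 / 2.961×10⁻⁵ = 89.34 kN, tensile.
σ_{nickel alloy} = P / A = 89340 / 2475 = 36.1 MPa.

σ ≈ 36.1 MPa (tensile)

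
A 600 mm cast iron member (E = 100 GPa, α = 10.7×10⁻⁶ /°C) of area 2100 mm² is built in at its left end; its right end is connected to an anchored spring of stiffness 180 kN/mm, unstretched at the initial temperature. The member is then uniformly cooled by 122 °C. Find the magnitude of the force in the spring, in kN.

P ≈ 93.1 kN

If the spring were absent the member would shorten by αΔT L = 10.7×10⁻⁶ × 122 × 600 = 0.7832 mm.
Let P be the tensile force in the spring. The member extends elastically by PL/(AE) and the spring stretches by P/k; together these equal δ_free.
P [ L/(AE) + 1/k ] = δ_free → P [ 600/(2100×100×10³) + 1/(180×10³) ] = 0.7832.
P = 0.7832 / 8.413×10⁻⁶ = 93100 N.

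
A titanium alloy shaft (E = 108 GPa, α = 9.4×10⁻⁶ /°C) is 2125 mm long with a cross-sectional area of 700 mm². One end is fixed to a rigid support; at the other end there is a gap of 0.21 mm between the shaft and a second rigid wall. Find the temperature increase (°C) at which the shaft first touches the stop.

ΔT ≈ 10.5 °C

The gap closes when αΔT L = 0.21 mm, since the shaft is still unstressed at that instant.
So ΔT = g/(αL) = 0.21/(9.4×10⁻⁶ × 2125) = 10.51 °C.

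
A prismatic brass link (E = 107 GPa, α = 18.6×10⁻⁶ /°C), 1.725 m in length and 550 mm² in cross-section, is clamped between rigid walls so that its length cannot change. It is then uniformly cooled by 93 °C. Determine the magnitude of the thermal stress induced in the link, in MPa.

σ ≈ 185 MPa (tensile)

With length fixed, the mechanical strain must cancel the thermal strain αΔT = 18.6×10⁻⁶ × 93 = 1729.8×10⁻⁶.
σ = EαΔT = 107×10³ × 18.6×10⁻⁶ × 93 = 185.1 MPa (tensile; the link is trying to contract).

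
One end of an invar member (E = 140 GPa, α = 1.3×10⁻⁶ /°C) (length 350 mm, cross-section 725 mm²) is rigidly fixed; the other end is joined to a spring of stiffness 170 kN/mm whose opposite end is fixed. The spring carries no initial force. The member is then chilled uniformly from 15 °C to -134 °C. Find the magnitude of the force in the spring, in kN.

Free thermal contraction: δ_free = αΔT L = 1.3×10⁻⁶ × 149 × 350 = 0.0678 mm.
With a force P in the spring, the elastic change of the member is PL/(AE) and that of the spring is P/k; compatibility requires their sum to equal δ_free.
So P = δ_free / [L/(AE) + 1/k] = 0.0678 / [ 350/(725×140×10³) + 1/(170×10³) ].
P = 0.0678 / 9.331×10⁻⁶ = 7266 N.

P ≈ 7.27 kN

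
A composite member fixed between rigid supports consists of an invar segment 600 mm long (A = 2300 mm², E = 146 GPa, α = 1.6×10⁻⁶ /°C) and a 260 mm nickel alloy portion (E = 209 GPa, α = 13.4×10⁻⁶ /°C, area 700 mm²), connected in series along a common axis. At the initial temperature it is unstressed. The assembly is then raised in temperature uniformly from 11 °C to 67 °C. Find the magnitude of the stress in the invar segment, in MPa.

Free thermal expansion of the whole bar: Σ αᵢΔT Lᵢ = 1.6×10⁻⁶×56×600 + 13.4×10⁻⁶×56×260 = 0.2489 mm.
Since the ends are fixed, an axial force P builds up, equal in every segment, with P · Σ Lᵢ/(AᵢEᵢ) = δ_free.
Σ Lᵢ/(AᵢEᵢ) = 600/(2300×146×10³) + 260/(700×209×10³) = 3.564×10⁻⁶ mm/N.
P = 0.2489 / 3.564×10⁻⁶ = 69830 N = 69.83 kN, compressive.
σ_{invar} = P / A = 69830 / 2300 = 30.36 MPa.

σ ≈ 30.4 MPa (compressive)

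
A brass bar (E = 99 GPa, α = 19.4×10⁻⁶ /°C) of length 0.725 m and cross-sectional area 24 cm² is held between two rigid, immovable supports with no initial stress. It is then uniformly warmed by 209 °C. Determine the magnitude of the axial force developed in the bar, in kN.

The ends cannot move, so σ = EαΔT = 99×10³ × 19.4×10⁻⁶ × 209 = 401.4 MPa.
Then P = σA = 401.4 × 2400 mm² = 963.4 kN, compressive.

P ≈ 963 kN (compressive)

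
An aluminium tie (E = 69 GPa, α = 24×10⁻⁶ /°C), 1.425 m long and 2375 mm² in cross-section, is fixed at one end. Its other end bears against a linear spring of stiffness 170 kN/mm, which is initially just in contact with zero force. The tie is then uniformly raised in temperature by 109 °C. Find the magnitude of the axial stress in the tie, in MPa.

The unrestrained thermal change is αΔT L = 24×10⁻⁶ × 109 × 1425 = 3.728 mm.
With a force P in the spring, the elastic change of the tie is PL/(AE) and that of the spring is P/k; compatibility requires their sum to equal δ_free.
P [ L/(AE) + 1/k ] = δ_free → P [ 1425/(2375×69×10³) + 1/(170×10³) ] = 3.728.
P = 3.728 / 1.458×10⁻⁵ = 255700 N.
σ = P/A = 255700/2375 = 107.7 MPa.

σ ≈ 108 MPa (compressive)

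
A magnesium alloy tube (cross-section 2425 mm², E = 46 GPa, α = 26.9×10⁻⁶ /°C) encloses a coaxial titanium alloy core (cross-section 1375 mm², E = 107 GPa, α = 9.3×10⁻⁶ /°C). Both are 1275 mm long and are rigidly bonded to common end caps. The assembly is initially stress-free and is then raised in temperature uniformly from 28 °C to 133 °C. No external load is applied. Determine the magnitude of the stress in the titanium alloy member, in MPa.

The magnesium alloy has the larger α, so on heating it would change length more than the titanium alloy if both were free. The rigid plates force a common final length, so the magnesium alloy is put into compression and the titanium alloy into tension, with equal and opposite forces P (no external load).
Compatibility of the two members (thermal + elastic change equal): (α₁ − α₂)ΔT = P·[1/(A₁E₁) + 1/(A₂E₂)].
|α₁ − α₂|·ΔT = 17.6×10⁻⁶ × 105 = 0.001848.
1/(A₁E₁) + 1/(A₂E₂) = 1/(2425×46×10³) + 1/(1375×107×10³) = 1.576×10⁻⁸ N⁻¹.
P = 0.001848 / 1.576×10⁻⁸ = 117200 N = 117.2 kN.
σ_{titanium alloy} = P/A₂ = 117200/1375 = 85.27 MPa, tensile.

σ ≈ 85.3 MPa (tensile)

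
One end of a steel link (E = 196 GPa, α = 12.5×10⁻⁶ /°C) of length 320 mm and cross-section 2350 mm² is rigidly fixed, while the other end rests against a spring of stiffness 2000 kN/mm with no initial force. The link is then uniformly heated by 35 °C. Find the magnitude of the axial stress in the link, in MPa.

The unrestrained thermal change is αΔT L = 12.5×10⁻⁶ × 35 × 320 = 0.14 mm.
Let P be the compressive force at the spring. The link shortens elastically by PL/(AE) and the spring compresses by P/k; together these equal δ_free.
So P = δ_free / [L/(AE) + 1/k] = 0.14 / [ 320/(2350×196×10³) + 1/(2000×10³) ].
P = 0.14 / 1.195×10⁻⁶ = 117200 N.
σ = P/A = 117200/2350 = 49.86 MPa.

σ ≈ 49.9 MPa (compressive)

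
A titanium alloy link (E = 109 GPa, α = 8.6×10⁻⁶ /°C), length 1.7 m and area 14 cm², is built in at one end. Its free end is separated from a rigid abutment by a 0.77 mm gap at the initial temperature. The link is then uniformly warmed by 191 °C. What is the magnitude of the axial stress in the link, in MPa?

Unrestrained expansion: δ_free = αΔT L = 8.6×10⁻⁶ × 191 × 1700 = 2.792 mm.
After closing the 0.77 mm clearance, 2.792 − 0.77 = 2.022 mm of expansion remains to be suppressed by the wall.
So σ = E(δ_free − g)/L = 109×10³ × 2.022/1700 = 129.7 MPa.

σ ≈ 130 MPa (compressive)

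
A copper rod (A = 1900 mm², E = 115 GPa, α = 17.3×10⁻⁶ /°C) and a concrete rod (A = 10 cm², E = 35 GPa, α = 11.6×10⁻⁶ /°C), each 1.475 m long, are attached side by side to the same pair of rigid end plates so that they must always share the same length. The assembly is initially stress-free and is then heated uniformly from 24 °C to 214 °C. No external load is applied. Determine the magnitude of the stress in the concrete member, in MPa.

Both members must finish at the same length. With the larger α, the copper tends to over-expand; the plates restrain it, putting the copper in compression and the concrete in tension. With no external load the two internal forces are equal and opposite, magnitude P.
Setting the final lengths equal and cancelling L: (α₁ − α₂)ΔT = P/(A₁E₁) + P/(A₂E₂).
|α₁ − α₂|·ΔT = 5.7×10⁻⁶ × 190 = 0.001083.
1/(A₁E₁) + 1/(A₂E₂) = 1/(1900×115×10³) + 1/(1000×35×10³) = 3.315×10⁻⁸ N⁻¹.
So P = 0.001083 / 3.315×10⁻⁸ = 32.67 kN.
σ_{concrete} = P/A₂ = 32670/1000 = 32.67 MPa, tensile.

σ ≈ 32.7 MPa (tensile)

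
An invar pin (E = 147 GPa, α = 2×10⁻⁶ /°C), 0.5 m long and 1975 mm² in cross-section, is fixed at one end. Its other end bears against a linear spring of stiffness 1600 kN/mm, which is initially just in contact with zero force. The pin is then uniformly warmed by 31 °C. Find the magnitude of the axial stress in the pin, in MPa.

σ ≈ 6.69 MPa (compressive)

If the spring were absent the pin would lengthen by αΔT L = 2×10⁻⁶ × 31 × 500 = 0.031 mm.
With a force P in the spring, the elastic change of the pin is PL/(AE) and that of the spring is P/k; compatibility requires their sum to equal δ_free.
So P = δ_free / [L/(AE) + 1/k] = 0.031 / [ 500/(1975×147×10³) + 1/(1600×10³) ].
P = 0.031 / 2.347×10⁻⁶ = 13210 N.
σ = P/A = 13210/1975 = 6.687 MPa.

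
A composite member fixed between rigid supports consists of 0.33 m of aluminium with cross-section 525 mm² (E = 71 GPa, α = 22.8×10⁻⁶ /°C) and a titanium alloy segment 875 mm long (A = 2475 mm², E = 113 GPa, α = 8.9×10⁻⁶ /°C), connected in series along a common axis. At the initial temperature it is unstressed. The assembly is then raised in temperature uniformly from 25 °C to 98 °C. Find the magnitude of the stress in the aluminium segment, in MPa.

With the walls removed the bar would change length by δ_free = Σ αᵢΔT Lᵢ = 22.8×10⁻⁶×73×330 + 8.9×10⁻⁶×73×875 = 1.118 mm.
The walls prevent any net length change, so an axial force P (same in every segment) develops. Compatibility: P · Σ Lᵢ/(AᵢEᵢ) = δ_free.
Σ Lᵢ/(AᵢEᵢ) = 330/(525×71×10³) + 875/(2475×113×10³) = 1.198×10⁻⁵ mm/N.
P = 1.118 / 1.198×10⁻⁵ = 93290 N = 93.29 kN, compressive.
σ_{aluminium} = P / A = 93290 / 525 = 177.7 MPa.

σ ≈ 178 MPa (compressive)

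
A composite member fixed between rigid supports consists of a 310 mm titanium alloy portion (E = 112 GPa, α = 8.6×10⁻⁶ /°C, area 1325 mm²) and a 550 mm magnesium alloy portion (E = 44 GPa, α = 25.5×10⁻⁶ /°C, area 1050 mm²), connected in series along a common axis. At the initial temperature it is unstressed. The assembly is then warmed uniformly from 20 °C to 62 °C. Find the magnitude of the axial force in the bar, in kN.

With the walls removed the bar would change length by δ_free = Σ αᵢΔT Lᵢ = 8.6×10⁻⁶×42×310 + 25.5×10⁻⁶×42×550 = 0.701 mm.
The walls prevent any net length change, so an axial force P (same in every segment) develops. Compatibility: P · Σ Lᵢ/(AᵢEᵢ) = δ_free.
The series flexibility is Σ Lᵢ/(AᵢEᵢ) = 310/(1325×112×10³) + 550/(1050×44×10³) = 1.399×10⁻⁵ mm/N.
P = 0.701 / 1.399×10⁻⁵ = 50100 N = 50.1 kN, compressive.

P ≈ 50.1 kN (compressive)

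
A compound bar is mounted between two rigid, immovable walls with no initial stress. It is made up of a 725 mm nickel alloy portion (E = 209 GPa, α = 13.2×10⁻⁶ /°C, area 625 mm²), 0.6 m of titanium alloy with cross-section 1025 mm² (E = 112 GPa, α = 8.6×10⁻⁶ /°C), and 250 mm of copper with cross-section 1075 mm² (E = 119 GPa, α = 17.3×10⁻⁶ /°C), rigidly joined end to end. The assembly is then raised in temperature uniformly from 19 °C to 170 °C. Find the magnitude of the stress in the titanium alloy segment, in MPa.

σ ≈ 220 MPa (compressive)

With the walls removed the bar would change length by δ_free = Σ αᵢΔT Lᵢ = 13.2×10⁻⁶×151×725 + 8.6×10⁻⁶×151×600 + 17.3×10⁻⁶×151×250 = 2.877 mm.
The rigid supports impose zero overall length change; the single axial force P common to all segments must satisfy P Σ Lᵢ/(AᵢEᵢ) = δ_free.
The series flexibility is Σ Lᵢ/(AᵢEᵢ) = 725/(625×209×10³) + 600/(1025×112×10³) + 250/(1075×119×10³) = 1.273×10⁻⁵ mm/N.
Hence P = δ_free / Σ(L/AE) = 2.877/1.273×10⁻⁵ = 226 kN (compressive).
σ_{titanium alloy} = P / A = 226000 / 1025 = 220.5 MPa.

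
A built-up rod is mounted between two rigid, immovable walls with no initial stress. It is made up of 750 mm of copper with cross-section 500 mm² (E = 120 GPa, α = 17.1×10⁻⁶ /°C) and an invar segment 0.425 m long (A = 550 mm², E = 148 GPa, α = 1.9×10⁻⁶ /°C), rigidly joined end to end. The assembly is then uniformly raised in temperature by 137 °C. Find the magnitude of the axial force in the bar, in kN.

With the walls removed the bar would change length by δ_free = Σ αᵢΔT Lᵢ = 17.1×10⁻⁶×137×750 + 1.9×10⁻⁶×137×425 = 1.868 mm.
The rigid supports impose zero overall length change; the single axial force P common to all segments must satisfy P Σ Lᵢ/(AᵢEᵢ) = δ_free.
The series flexibility is Σ Lᵢ/(AᵢEᵢ) = 750/(500×120×10³) + 425/(550×148×10³) = 1.772×10⁻⁵ mm/N.
Hence P = δ_free / Σ(L/AE) = 1.868/1.772×10⁻⁵ = 105.4 kN (compressive).

P ≈ 105 kN (compressive)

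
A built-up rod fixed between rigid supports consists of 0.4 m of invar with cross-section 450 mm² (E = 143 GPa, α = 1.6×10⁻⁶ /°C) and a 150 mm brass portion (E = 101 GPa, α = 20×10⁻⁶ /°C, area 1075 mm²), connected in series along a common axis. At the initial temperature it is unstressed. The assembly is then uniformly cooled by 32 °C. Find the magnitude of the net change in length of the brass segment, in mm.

With the walls removed the bar would change length by δ_free = Σ αᵢΔT Lᵢ = 1.6×10⁻⁶×32×400 + 20×10⁻⁶×32×150 = 0.1165 mm.
Since the ends are fixed, an axial force P builds up, equal in every segment, with P · Σ Lᵢ/(AᵢEᵢ) = δ_free.
Σ Lᵢ/(AᵢEᵢ) = 400/(450×143×10³) + 150/(1075×101×10³) = 7.598×10⁻⁶ mm/N.
P = 0.1165 / 7.598×10⁻⁶ = 15330 N = 15.33 kN, tensile.
For the brass segment, free thermal change = 20×10⁻⁶×32×150 = 0.096 mm and elastic change from P = 15330×150/(1075×101×10³) = 0.02118 mm; these oppose, so the net change is 0.0748 mm (segment shortens).

|ΔL| ≈ 0.0748 mm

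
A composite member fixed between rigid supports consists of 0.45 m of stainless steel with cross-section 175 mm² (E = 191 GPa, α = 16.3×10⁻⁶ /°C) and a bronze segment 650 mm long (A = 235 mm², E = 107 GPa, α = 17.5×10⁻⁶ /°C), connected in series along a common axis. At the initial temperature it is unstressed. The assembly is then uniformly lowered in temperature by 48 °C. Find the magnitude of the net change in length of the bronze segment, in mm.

|ΔL| ≈ 0.0445 mm

With the walls removed the bar would change length by δ_free = Σ αᵢΔT Lᵢ = 16.3×10⁻⁶×48×450 + 17.5×10⁻⁶×48×650 = 0.8981 mm.
The walls prevent any net length change, so an axial force P (same in every segment) develops. Compatibility: P · Σ Lᵢ/(AᵢEᵢ) = δ_free.
The series flexibility is Σ Lᵢ/(AᵢEᵢ) = 450/(175×191×10³) + 650/(235×107×10³) = 3.931×10⁻⁵ mm/N.
Hence P = δ_free / Σ(L/AE) = 0.8981/3.931×10⁻⁵ = 22.84 kN (tensile).
For the bronze segment, free thermal change = 17.5×10⁻⁶×48×650 = 0.546 mm and elastic change from P = 22840×650/(235×107×10³) = 0.5905 mm; these oppose, so the net change is 0.0445 mm (segment lengthens).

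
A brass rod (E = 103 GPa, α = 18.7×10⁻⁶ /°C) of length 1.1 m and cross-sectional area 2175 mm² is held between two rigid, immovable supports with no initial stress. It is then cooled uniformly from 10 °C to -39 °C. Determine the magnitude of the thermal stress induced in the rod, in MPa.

Because both ends are immovable the net strain is zero, and the suppressed thermal strain is αΔT = 18.7×10⁻⁶ × 49 = 916.3×10⁻⁶.
σ = EαΔT = 103×10³ × 18.7×10⁻⁶ × 49 = 94.38 MPa (tensile; the rod is trying to contract).

σ ≈ 94.4 MPa (tensile)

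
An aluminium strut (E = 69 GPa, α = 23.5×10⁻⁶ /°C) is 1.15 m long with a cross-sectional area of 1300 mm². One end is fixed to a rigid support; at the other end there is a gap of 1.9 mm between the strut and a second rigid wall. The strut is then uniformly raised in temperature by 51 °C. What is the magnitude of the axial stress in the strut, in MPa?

Unrestrained expansion: δ_free = αΔT L = 23.5×10⁻⁶ × 51 × 1150 = 1.378 mm.
This is smaller than the 1.9 mm clearance, so the strut expands freely without reaching the stop — the stress is zero.

σ ≈ 0 MPa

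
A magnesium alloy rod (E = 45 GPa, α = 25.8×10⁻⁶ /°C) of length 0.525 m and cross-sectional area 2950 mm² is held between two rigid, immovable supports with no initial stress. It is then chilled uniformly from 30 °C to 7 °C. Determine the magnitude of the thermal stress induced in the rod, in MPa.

σ ≈ 26.7 MPa (tensile)

With length fixed, the mechanical strain must cancel the thermal strain αΔT = 25.8×10⁻⁶ × 23 = 593.4×10⁻⁶.
σ = EαΔT = 45×10³ × 25.8×10⁻⁶ × 23 = 26.7 MPa (tensile; the rod is trying to contract).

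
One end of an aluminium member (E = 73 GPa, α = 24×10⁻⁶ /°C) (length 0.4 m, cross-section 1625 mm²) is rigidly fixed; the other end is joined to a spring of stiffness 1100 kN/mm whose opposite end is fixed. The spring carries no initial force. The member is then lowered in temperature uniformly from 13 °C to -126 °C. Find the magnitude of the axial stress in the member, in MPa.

σ ≈ 192 MPa (tensile)

Free thermal contraction: δ_free = αΔT L = 24×10⁻⁶ × 139 × 400 = 1.334 mm.
Let P be the tensile force in the spring. The member extends elastically by PL/(AE) and the spring stretches by P/k; together these equal δ_free.
So P = δ_free / [L/(AE) + 1/k] = 1.334 / [ 400/(1625×73×10³) + 1/(1100×10³) ].
P = 1.334 / 4.281×10⁻⁶ = 311700 N.
σ = P/A = 311700/1625 = 191.8 MPa.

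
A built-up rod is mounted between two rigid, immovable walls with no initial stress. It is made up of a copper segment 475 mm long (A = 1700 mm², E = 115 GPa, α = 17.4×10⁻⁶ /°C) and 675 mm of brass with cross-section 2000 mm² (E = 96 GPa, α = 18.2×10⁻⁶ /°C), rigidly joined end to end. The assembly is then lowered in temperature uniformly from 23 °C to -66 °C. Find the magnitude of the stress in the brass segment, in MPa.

If the supports were absent, the total length change would be Σ αᵢΔT Lᵢ = 17.4×10⁻⁶×89×475 + 18.2×10⁻⁶×89×675 = 1.829 mm.
The rigid supports impose zero overall length change; the single axial force P common to all segments must satisfy P Σ Lᵢ/(AᵢEᵢ) = δ_free.
The series flexibility is Σ Lᵢ/(AᵢEᵢ) = 475/(1700×115×10³) + 675/(2000×96×10³) = 5.945×10⁻⁶ mm/N.
P = 1.829 / 5.945×10⁻⁶ = 307600 N = 307.6 kN, tensile.
σ_{brass} = P / A = 307600 / 2000 = 153.8 MPa.

σ ≈ 154 MPa (tensile)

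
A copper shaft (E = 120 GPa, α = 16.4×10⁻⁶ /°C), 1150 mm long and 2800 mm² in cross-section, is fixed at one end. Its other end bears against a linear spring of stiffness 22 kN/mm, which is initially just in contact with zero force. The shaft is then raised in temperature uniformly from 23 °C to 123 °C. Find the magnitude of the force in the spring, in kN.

P ≈ 38.6 kN

The unrestrained thermal change is αΔT L = 16.4×10⁻⁶ × 100 × 1150 = 1.886 mm.
Let P be the compressive force at the spring. The shaft shortens elastically by PL/(AE) and the spring compresses by P/k; together these equal δ_free.
P [ L/(AE) + 1/k ] = δ_free → P [ 1150/(2800×120×10³) + 1/(22×10³) ] = 1.886.
P = 1.886 / 4.888×10⁻⁵ = 38590 N.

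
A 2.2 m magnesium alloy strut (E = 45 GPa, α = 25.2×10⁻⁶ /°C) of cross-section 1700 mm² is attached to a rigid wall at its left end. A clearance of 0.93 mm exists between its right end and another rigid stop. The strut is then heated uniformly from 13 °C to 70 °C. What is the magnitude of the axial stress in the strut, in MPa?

σ ≈ 45.6 MPa (compressive)

Unrestrained expansion: δ_free = αΔT L = 25.2×10⁻⁶ × 57 × 2200 = 3.16 mm.
The gap closes (δ_free > 0.93 mm) and the wall then resists a further 3.16 − 0.93 = 2.23 mm of expansion.
That suppressed elongation corresponds to σ = E·Δ/L = 45×10³ × 2.23/2200 = 45.62 MPa.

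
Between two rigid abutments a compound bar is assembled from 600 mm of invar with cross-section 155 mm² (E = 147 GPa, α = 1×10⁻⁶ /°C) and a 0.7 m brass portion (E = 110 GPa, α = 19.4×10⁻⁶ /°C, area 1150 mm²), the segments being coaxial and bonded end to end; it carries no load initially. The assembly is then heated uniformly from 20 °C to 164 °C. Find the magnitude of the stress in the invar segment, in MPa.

σ ≈ 413 MPa (compressive)

Free thermal expansion of the whole bar: Σ αᵢΔT Lᵢ = 1×10⁻⁶×144×600 + 19.4×10⁻⁶×144×700 = 2.042 mm.
Since the ends are fixed, an axial force P builds up, equal in every segment, with P · Σ Lᵢ/(AᵢEᵢ) = δ_free.
The series flexibility is Σ Lᵢ/(AᵢEᵢ) = 600/(155×147×10³) + 700/(1150×110×10³) = 3.187×10⁻⁵ mm/N.
P = 2.042 / 3.187×10⁻⁵ = 64080 N = 64.08 kN, compressive.
σ_{invar} = P / A = 64080 / 155 = 413.4 MPa.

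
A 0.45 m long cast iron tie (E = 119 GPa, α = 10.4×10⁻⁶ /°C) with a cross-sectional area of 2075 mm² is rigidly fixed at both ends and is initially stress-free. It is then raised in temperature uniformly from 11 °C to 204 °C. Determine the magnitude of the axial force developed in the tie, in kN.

Full restraint means ε = 0, so the stress is σ = EαΔT = 119×10³ × 10.4×10⁻⁶ × 193 = 238.9 MPa.
P = AEαΔT = 2075 × 119×10³ × 10.4×10⁻⁶ × 193 = 495.6 kN (compressive).

P ≈ 496 kN (compressive)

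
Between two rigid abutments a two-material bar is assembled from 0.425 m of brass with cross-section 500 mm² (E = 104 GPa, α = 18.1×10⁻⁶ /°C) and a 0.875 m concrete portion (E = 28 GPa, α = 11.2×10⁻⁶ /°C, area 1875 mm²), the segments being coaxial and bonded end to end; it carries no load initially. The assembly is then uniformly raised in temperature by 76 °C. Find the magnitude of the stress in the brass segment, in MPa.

Free thermal expansion of the whole bar: Σ αᵢΔT Lᵢ = 18.1×10⁻⁶×76×425 + 11.2×10⁻⁶×76×875 = 1.329 mm.
Since the ends are fixed, an axial force P builds up, equal in every segment, with P · Σ Lᵢ/(AᵢEᵢ) = δ_free.
The series flexibility is Σ Lᵢ/(AᵢEᵢ) = 425/(500×104×10³) + 875/(1875×28×10³) = 2.484×10⁻⁵ mm/N.
Hence P = δ_free / Σ(L/AE) = 1.329/2.484×10⁻⁵ = 53.52 kN (compressive).
σ_{brass} = P / A = 53520 / 500 = 107 MPa.

σ ≈ 107 MPa (compressive)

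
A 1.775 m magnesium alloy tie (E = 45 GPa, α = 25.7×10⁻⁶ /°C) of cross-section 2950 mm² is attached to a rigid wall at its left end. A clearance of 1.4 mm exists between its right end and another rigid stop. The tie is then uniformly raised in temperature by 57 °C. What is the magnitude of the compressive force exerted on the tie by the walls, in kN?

P ≈ 89.8 kN

If the wall were absent the tie would grow by αΔT L = 25.7×10⁻⁶ × 57 × 1775 = 2.6 mm.
The gap closes (δ_free > 1.4 mm) and the wall then resists a further 2.6 − 1.4 = 1.2 mm of expansion.
So σ = E(δ_free − g)/L = 45×10³ × 1.2/1775 = 30.43 MPa.
P = σA = 30.43 × 2950 = 89.76 kN.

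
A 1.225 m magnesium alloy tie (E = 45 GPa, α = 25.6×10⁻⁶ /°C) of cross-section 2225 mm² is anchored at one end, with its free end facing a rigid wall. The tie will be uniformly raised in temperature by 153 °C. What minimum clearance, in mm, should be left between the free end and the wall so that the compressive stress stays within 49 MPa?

With no wall the tie would lengthen by αΔT L = 25.6×10⁻⁶ × 153 × 1225 = 4.798 mm.
At the allowable stress the elastic shortening the wall may impose is σL/E = 49 × 1225 / (45×10³) = 1.334 mm.
So the gap has to take up the difference, g_min = δ_free − σL/E = 4.798 − 1.334 = 3.464 mm.

g ≈ 3.46 mm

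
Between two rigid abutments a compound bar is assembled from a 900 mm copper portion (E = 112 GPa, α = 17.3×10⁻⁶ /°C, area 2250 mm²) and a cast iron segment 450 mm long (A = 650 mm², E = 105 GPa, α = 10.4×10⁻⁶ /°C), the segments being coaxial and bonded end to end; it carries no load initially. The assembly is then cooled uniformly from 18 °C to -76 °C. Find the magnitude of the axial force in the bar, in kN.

If the supports were absent, the total length change would be Σ αᵢΔT Lᵢ = 17.3×10⁻⁶×94×900 + 10.4×10⁻⁶×94×450 = 1.903 mm.
The walls prevent any net length change, so an axial force P (same in every segment) develops. Compatibility: P · Σ Lᵢ/(AᵢEᵢ) = δ_free.
The series flexibility is Σ Lᵢ/(AᵢEᵢ) = 900/(2250×112×10³) + 450/(650×105×10³) = 1.016×10⁻⁵ mm/N.
So P = 1.903 / 1.016×10⁻⁵ = 187.3 kN, tensile.

P ≈ 187 kN (tensile)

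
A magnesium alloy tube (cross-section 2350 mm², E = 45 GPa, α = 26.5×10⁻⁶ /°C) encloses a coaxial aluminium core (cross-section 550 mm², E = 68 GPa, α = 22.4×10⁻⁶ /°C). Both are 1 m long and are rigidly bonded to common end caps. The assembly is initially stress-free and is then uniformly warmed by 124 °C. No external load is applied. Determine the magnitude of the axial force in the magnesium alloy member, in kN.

Equilibrium of a rigid end plate with no external load gives equal and opposite internal forces ±P in the two members. Since α_{magnesium alloy} > α_{aluminium}, heating drives the magnesium alloy into compression and the aluminium into tension.
Equating the net (thermal + elastic) strains gives |α₁ − α₂|·ΔT = P·[1/(A₁E₁) + 1/(A₂E₂)].
|α₁ − α₂|·ΔT = 4.1×10⁻⁶ × 124 = 0.0005084.
1/(A₁E₁) + 1/(A₂E₂) = 1/(2350×45×10³) + 1/(550×68×10³) = 3.619×10⁻⁸ N⁻¹.
P = 0.0005084 / 3.619×10⁻⁸ = 14050 N = 14.05 kN.

P ≈ 14 kN (compressive in the magnesium alloy)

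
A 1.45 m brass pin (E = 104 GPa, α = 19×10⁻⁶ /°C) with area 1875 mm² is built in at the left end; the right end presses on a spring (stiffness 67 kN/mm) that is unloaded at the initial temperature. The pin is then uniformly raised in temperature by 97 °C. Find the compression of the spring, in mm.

δ ≈ 1.78 mm

If the spring were absent the pin would lengthen by αΔT L = 19×10⁻⁶ × 97 × 1450 = 2.672 mm.
With a force P in the spring, the elastic change of the pin is PL/(AE) and that of the spring is P/k; compatibility requires their sum to equal δ_free.
P [ L/(AE) + 1/k ] = δ_free → P [ 1450/(1875×104×10³) + 1/(67×10³) ] = 2.672.
P = 2.672 / 2.236×10⁻⁵ = 119500 N.
Spring compression = P/k = 119500/(67×10³) = 1.784 mm.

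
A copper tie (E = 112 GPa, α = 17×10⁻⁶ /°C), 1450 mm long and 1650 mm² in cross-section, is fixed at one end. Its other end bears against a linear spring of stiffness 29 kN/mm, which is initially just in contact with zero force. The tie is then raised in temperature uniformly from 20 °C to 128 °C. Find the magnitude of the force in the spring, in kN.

P ≈ 62.9 kN

If the spring were absent the tie would lengthen by αΔT L = 17×10⁻⁶ × 108 × 1450 = 2.662 mm.
With a force P in the spring, the elastic change of the tie is PL/(AE) and that of the spring is P/k; compatibility requires their sum to equal δ_free.
So P = δ_free / [L/(AE) + 1/k] = 2.662 / [ 1450/(1650×112×10³) + 1/(29×10³) ].
P = 2.662 / 4.233×10⁻⁵ = 62890 N.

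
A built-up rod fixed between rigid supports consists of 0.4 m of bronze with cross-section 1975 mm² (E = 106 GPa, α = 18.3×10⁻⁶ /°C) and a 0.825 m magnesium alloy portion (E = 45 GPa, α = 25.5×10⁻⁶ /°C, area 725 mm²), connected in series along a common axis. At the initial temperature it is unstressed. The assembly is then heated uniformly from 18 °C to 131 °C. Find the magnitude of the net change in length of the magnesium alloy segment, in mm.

|ΔL| ≈ 0.602 mm

Free thermal expansion of the whole bar: Σ αᵢΔT Lᵢ = 18.3×10⁻⁶×113×400 + 25.5×10⁻⁶×113×825 = 3.204 mm.
The walls prevent any net length change, so an axial force P (same in every segment) develops. Compatibility: P · Σ Lᵢ/(AᵢEᵢ) = δ_free.
The series flexibility is Σ Lᵢ/(AᵢEᵢ) = 400/(1975×106×10³) + 825/(725×45×10³) = 2.72×10⁻⁵ mm/N.
P = 3.204 / 2.72×10⁻⁵ = 117800 N = 117.8 kN, compressive.
For the magnesium alloy segment, free thermal change = 25.5×10⁻⁶×113×825 = 2.377 mm and elastic change from P = 117800×825/(725×45×10³) = 2.979 mm; these oppose, so the net change is 0.602 mm (segment shortens).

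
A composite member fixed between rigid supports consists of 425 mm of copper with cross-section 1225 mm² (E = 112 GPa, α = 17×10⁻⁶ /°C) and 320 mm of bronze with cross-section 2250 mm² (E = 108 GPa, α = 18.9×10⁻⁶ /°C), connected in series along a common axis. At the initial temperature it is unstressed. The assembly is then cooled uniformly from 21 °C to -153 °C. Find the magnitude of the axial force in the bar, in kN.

If the supports were absent, the total length change would be Σ αᵢΔT Lᵢ = 17×10⁻⁶×174×425 + 18.9×10⁻⁶×174×320 = 2.31 mm.
The walls prevent any net length change, so an axial force P (same in every segment) develops. Compatibility: P · Σ Lᵢ/(AᵢEᵢ) = δ_free.
Σ Lᵢ/(AᵢEᵢ) = 425/(1225×112×10³) + 320/(2250×108×10³) = 4.415×10⁻⁶ mm/N.
Hence P = δ_free / Σ(L/AE) = 2.31/4.415×10⁻⁶ = 523.2 kN (tensile).

P ≈ 523 kN (tensile)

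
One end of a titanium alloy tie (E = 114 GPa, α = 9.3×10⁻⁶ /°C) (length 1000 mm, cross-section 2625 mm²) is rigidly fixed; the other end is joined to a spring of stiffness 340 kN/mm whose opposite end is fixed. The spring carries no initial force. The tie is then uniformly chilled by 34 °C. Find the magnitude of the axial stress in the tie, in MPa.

Free thermal contraction: δ_free = αΔT L = 9.3×10⁻⁶ × 34 × 1000 = 0.3162 mm.
Let P be the tensile force in the spring. The tie extends elastically by PL/(AE) and the spring stretches by P/k; together these equal δ_free.
P [ L/(AE) + 1/k ] = δ_free → P [ 1000/(2625×114×10³) + 1/(340×10³) ] = 0.3162.
P = 0.3162 / 6.283×10⁻⁶ = 50330 N.
σ = P/A = 50330/2625 = 19.17 MPa.

σ ≈ 19.2 MPa (tensile)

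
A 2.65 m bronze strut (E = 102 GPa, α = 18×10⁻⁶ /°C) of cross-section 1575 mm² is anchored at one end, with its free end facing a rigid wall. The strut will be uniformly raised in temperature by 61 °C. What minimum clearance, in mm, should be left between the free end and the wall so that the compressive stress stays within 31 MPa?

Free expansion if unrestrained: δ_free = αΔT L = 18×10⁻⁶ × 61 × 2650 = 2.91 mm.
A stress of 31 MPa corresponds to the wall pushing the strut back by σL/E = 31×2650/(102×10³) = 0.8054 mm.
So the gap has to take up the difference, g_min = δ_free − σL/E = 2.91 − 0.8054 = 2.104 mm.

g ≈ 2.1 mm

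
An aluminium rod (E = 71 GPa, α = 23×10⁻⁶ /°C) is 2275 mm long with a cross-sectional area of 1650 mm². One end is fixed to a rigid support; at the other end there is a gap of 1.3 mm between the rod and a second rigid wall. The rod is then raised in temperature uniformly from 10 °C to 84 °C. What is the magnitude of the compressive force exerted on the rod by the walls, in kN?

P ≈ 132 kN

If the wall were absent the rod would grow by αΔT L = 23×10⁻⁶ × 74 × 2275 = 3.872 mm.
This exceeds the 1.3 mm gap, so the wall pushes back. The portion of expansion that must be recovered elastically is δ_free − gap = 3.872 − 1.3 = 2.572 mm.
That suppressed elongation corresponds to σ = E·Δ/L = 71×10³ × 2.572/2275 = 80.27 MPa.
P = σA = 80.27 × 1650 = 132.4 kN.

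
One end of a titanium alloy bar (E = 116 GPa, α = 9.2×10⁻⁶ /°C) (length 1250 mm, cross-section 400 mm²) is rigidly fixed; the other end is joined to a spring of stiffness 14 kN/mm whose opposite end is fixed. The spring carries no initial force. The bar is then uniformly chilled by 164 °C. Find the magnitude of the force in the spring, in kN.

P ≈ 19.2 kN

If the spring were absent the bar would shorten by αΔT L = 9.2×10⁻⁶ × 164 × 1250 = 1.886 mm.
Let P be the tensile force in the spring. The bar extends elastically by PL/(AE) and the spring stretches by P/k; together these equal δ_free.
So P = δ_free / [L/(AE) + 1/k] = 1.886 / [ 1250/(400×116×10³) + 1/(14×10³) ].
P = 1.886 / 9.837×10⁻⁵ = 19170 N.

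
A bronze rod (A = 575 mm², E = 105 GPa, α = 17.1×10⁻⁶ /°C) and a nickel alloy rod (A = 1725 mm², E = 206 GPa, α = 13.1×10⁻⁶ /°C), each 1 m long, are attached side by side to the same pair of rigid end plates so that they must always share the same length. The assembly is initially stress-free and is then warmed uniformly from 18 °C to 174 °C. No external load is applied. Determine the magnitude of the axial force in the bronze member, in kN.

Both members must finish at the same length. With the larger α, the bronze tends to over-expand; the plates restrain it, putting the bronze in compression and the nickel alloy in tension. With no external load the two internal forces are equal and opposite, magnitude P.
Compatibility of the two members (thermal + elastic change equal): (α₁ − α₂)ΔT = P·[1/(A₁E₁) + 1/(A₂E₂)].
|α₁ − α₂|·ΔT = 4×10⁻⁶ × 156 = 0.000624.
1/(A₁E₁) + 1/(A₂E₂) = 1/(575×105×10³) + 1/(1725×206×10³) = 1.938×10⁻⁸ N⁻¹.
P = 0.000624 / 1.938×10⁻⁸ = 32200 N = 32.2 kN.

P ≈ 32.2 kN (compressive in the bronze)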